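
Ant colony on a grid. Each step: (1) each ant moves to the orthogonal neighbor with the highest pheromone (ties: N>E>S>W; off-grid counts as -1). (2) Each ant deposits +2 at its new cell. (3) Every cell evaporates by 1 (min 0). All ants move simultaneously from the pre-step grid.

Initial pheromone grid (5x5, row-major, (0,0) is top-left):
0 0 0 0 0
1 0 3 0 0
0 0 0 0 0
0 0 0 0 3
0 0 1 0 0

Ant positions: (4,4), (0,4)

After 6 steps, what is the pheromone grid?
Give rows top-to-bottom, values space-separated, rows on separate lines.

After step 1: ants at (3,4),(1,4)
  0 0 0 0 0
  0 0 2 0 1
  0 0 0 0 0
  0 0 0 0 4
  0 0 0 0 0
After step 2: ants at (2,4),(0,4)
  0 0 0 0 1
  0 0 1 0 0
  0 0 0 0 1
  0 0 0 0 3
  0 0 0 0 0
After step 3: ants at (3,4),(1,4)
  0 0 0 0 0
  0 0 0 0 1
  0 0 0 0 0
  0 0 0 0 4
  0 0 0 0 0
After step 4: ants at (2,4),(0,4)
  0 0 0 0 1
  0 0 0 0 0
  0 0 0 0 1
  0 0 0 0 3
  0 0 0 0 0
After step 5: ants at (3,4),(1,4)
  0 0 0 0 0
  0 0 0 0 1
  0 0 0 0 0
  0 0 0 0 4
  0 0 0 0 0
After step 6: ants at (2,4),(0,4)
  0 0 0 0 1
  0 0 0 0 0
  0 0 0 0 1
  0 0 0 0 3
  0 0 0 0 0

0 0 0 0 1
0 0 0 0 0
0 0 0 0 1
0 0 0 0 3
0 0 0 0 0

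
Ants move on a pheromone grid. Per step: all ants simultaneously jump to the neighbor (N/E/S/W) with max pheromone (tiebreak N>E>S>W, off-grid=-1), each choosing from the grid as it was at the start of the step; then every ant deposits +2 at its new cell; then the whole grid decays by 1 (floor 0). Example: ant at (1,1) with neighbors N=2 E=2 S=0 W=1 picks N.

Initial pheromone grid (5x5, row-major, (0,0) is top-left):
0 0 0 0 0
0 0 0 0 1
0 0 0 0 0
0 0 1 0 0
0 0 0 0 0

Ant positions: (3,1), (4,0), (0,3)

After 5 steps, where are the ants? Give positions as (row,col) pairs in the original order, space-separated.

Step 1: ant0:(3,1)->E->(3,2) | ant1:(4,0)->N->(3,0) | ant2:(0,3)->E->(0,4)
  grid max=2 at (3,2)
Step 2: ant0:(3,2)->N->(2,2) | ant1:(3,0)->N->(2,0) | ant2:(0,4)->S->(1,4)
  grid max=1 at (1,4)
Step 3: ant0:(2,2)->S->(3,2) | ant1:(2,0)->N->(1,0) | ant2:(1,4)->N->(0,4)
  grid max=2 at (3,2)
Step 4: ant0:(3,2)->N->(2,2) | ant1:(1,0)->N->(0,0) | ant2:(0,4)->S->(1,4)
  grid max=1 at (0,0)
Step 5: ant0:(2,2)->S->(3,2) | ant1:(0,0)->E->(0,1) | ant2:(1,4)->N->(0,4)
  grid max=2 at (3,2)

(3,2) (0,1) (0,4)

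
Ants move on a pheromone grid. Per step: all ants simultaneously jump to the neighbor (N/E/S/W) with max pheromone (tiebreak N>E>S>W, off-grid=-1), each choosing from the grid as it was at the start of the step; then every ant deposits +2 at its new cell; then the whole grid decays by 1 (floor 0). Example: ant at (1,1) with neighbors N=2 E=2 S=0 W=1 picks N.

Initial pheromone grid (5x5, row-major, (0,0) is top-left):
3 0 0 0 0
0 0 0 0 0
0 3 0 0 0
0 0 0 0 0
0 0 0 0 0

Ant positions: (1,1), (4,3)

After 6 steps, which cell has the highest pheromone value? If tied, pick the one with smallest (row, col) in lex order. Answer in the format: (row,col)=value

Answer: (2,1)=3

Derivation:
Step 1: ant0:(1,1)->S->(2,1) | ant1:(4,3)->N->(3,3)
  grid max=4 at (2,1)
Step 2: ant0:(2,1)->N->(1,1) | ant1:(3,3)->N->(2,3)
  grid max=3 at (2,1)
Step 3: ant0:(1,1)->S->(2,1) | ant1:(2,3)->N->(1,3)
  grid max=4 at (2,1)
Step 4: ant0:(2,1)->N->(1,1) | ant1:(1,3)->N->(0,3)
  grid max=3 at (2,1)
Step 5: ant0:(1,1)->S->(2,1) | ant1:(0,3)->E->(0,4)
  grid max=4 at (2,1)
Step 6: ant0:(2,1)->N->(1,1) | ant1:(0,4)->S->(1,4)
  grid max=3 at (2,1)
Final grid:
  0 0 0 0 0
  0 1 0 0 1
  0 3 0 0 0
  0 0 0 0 0
  0 0 0 0 0
Max pheromone 3 at (2,1)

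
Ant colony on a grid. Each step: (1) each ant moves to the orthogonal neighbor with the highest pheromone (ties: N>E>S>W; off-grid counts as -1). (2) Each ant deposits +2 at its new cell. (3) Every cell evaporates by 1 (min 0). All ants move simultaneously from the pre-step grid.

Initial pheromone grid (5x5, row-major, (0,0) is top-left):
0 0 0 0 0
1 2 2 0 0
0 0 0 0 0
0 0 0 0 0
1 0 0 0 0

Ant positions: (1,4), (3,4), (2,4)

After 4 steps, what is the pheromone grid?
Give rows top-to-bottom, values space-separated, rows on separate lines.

After step 1: ants at (0,4),(2,4),(1,4)
  0 0 0 0 1
  0 1 1 0 1
  0 0 0 0 1
  0 0 0 0 0
  0 0 0 0 0
After step 2: ants at (1,4),(1,4),(0,4)
  0 0 0 0 2
  0 0 0 0 4
  0 0 0 0 0
  0 0 0 0 0
  0 0 0 0 0
After step 3: ants at (0,4),(0,4),(1,4)
  0 0 0 0 5
  0 0 0 0 5
  0 0 0 0 0
  0 0 0 0 0
  0 0 0 0 0
After step 4: ants at (1,4),(1,4),(0,4)
  0 0 0 0 6
  0 0 0 0 8
  0 0 0 0 0
  0 0 0 0 0
  0 0 0 0 0

0 0 0 0 6
0 0 0 0 8
0 0 0 0 0
0 0 0 0 0
0 0 0 0 0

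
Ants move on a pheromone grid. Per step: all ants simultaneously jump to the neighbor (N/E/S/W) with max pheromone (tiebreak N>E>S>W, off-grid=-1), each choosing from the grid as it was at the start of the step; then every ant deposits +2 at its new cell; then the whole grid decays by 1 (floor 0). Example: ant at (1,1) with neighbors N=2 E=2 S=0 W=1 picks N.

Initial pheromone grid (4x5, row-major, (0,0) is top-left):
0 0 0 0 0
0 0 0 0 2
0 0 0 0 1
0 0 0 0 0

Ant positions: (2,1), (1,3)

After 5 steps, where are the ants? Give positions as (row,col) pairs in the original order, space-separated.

Step 1: ant0:(2,1)->N->(1,1) | ant1:(1,3)->E->(1,4)
  grid max=3 at (1,4)
Step 2: ant0:(1,1)->N->(0,1) | ant1:(1,4)->N->(0,4)
  grid max=2 at (1,4)
Step 3: ant0:(0,1)->E->(0,2) | ant1:(0,4)->S->(1,4)
  grid max=3 at (1,4)
Step 4: ant0:(0,2)->E->(0,3) | ant1:(1,4)->N->(0,4)
  grid max=2 at (1,4)
Step 5: ant0:(0,3)->E->(0,4) | ant1:(0,4)->S->(1,4)
  grid max=3 at (1,4)

(0,4) (1,4)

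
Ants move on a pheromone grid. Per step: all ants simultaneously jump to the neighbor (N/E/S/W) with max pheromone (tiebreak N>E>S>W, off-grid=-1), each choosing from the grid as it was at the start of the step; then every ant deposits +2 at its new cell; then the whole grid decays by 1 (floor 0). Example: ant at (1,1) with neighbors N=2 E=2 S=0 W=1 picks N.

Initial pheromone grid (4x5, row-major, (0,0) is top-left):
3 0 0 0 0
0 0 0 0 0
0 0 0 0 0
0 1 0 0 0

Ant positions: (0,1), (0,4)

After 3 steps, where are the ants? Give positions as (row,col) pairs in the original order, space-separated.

Step 1: ant0:(0,1)->W->(0,0) | ant1:(0,4)->S->(1,4)
  grid max=4 at (0,0)
Step 2: ant0:(0,0)->E->(0,1) | ant1:(1,4)->N->(0,4)
  grid max=3 at (0,0)
Step 3: ant0:(0,1)->W->(0,0) | ant1:(0,4)->S->(1,4)
  grid max=4 at (0,0)

(0,0) (1,4)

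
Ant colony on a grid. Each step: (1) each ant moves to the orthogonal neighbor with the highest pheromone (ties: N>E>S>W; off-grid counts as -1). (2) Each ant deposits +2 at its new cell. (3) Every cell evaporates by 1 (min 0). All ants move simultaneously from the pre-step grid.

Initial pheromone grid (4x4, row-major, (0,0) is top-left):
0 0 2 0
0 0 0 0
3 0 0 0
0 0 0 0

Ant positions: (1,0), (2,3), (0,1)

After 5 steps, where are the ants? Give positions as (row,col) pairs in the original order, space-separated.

Step 1: ant0:(1,0)->S->(2,0) | ant1:(2,3)->N->(1,3) | ant2:(0,1)->E->(0,2)
  grid max=4 at (2,0)
Step 2: ant0:(2,0)->N->(1,0) | ant1:(1,3)->N->(0,3) | ant2:(0,2)->E->(0,3)
  grid max=3 at (0,3)
Step 3: ant0:(1,0)->S->(2,0) | ant1:(0,3)->W->(0,2) | ant2:(0,3)->W->(0,2)
  grid max=5 at (0,2)
Step 4: ant0:(2,0)->N->(1,0) | ant1:(0,2)->E->(0,3) | ant2:(0,2)->E->(0,3)
  grid max=5 at (0,3)
Step 5: ant0:(1,0)->S->(2,0) | ant1:(0,3)->W->(0,2) | ant2:(0,3)->W->(0,2)
  grid max=7 at (0,2)

(2,0) (0,2) (0,2)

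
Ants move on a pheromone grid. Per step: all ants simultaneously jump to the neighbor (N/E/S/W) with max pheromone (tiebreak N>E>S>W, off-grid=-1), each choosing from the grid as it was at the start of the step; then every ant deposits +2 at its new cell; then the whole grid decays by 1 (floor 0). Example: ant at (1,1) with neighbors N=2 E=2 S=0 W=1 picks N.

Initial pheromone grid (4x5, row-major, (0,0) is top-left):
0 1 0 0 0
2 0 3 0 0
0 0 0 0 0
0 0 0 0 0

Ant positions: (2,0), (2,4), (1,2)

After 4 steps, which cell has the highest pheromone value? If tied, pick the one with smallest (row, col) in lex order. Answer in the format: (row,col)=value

Step 1: ant0:(2,0)->N->(1,0) | ant1:(2,4)->N->(1,4) | ant2:(1,2)->N->(0,2)
  grid max=3 at (1,0)
Step 2: ant0:(1,0)->N->(0,0) | ant1:(1,4)->N->(0,4) | ant2:(0,2)->S->(1,2)
  grid max=3 at (1,2)
Step 3: ant0:(0,0)->S->(1,0) | ant1:(0,4)->S->(1,4) | ant2:(1,2)->N->(0,2)
  grid max=3 at (1,0)
Step 4: ant0:(1,0)->N->(0,0) | ant1:(1,4)->N->(0,4) | ant2:(0,2)->S->(1,2)
  grid max=3 at (1,2)
Final grid:
  1 0 0 0 1
  2 0 3 0 0
  0 0 0 0 0
  0 0 0 0 0
Max pheromone 3 at (1,2)

Answer: (1,2)=3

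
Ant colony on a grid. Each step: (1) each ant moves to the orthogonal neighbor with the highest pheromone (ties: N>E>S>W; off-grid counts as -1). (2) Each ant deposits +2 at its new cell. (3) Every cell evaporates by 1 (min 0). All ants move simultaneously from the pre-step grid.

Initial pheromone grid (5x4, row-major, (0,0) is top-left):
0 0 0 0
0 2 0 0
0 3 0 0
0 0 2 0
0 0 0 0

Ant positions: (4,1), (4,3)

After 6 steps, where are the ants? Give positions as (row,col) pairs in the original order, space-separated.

Step 1: ant0:(4,1)->N->(3,1) | ant1:(4,3)->N->(3,3)
  grid max=2 at (2,1)
Step 2: ant0:(3,1)->N->(2,1) | ant1:(3,3)->W->(3,2)
  grid max=3 at (2,1)
Step 3: ant0:(2,1)->N->(1,1) | ant1:(3,2)->N->(2,2)
  grid max=2 at (2,1)
Step 4: ant0:(1,1)->S->(2,1) | ant1:(2,2)->W->(2,1)
  grid max=5 at (2,1)
Step 5: ant0:(2,1)->N->(1,1) | ant1:(2,1)->N->(1,1)
  grid max=4 at (2,1)
Step 6: ant0:(1,1)->S->(2,1) | ant1:(1,1)->S->(2,1)
  grid max=7 at (2,1)

(2,1) (2,1)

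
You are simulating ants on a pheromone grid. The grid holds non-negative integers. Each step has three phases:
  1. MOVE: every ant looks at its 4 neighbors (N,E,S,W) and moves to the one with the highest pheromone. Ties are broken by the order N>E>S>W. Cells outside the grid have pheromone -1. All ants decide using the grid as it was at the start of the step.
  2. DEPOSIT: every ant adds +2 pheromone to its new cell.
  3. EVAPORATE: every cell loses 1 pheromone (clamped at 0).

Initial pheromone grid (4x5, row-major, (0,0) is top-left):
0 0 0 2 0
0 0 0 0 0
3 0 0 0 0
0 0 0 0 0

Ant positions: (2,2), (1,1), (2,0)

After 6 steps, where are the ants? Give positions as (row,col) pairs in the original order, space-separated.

Step 1: ant0:(2,2)->N->(1,2) | ant1:(1,1)->N->(0,1) | ant2:(2,0)->N->(1,0)
  grid max=2 at (2,0)
Step 2: ant0:(1,2)->N->(0,2) | ant1:(0,1)->E->(0,2) | ant2:(1,0)->S->(2,0)
  grid max=3 at (0,2)
Step 3: ant0:(0,2)->E->(0,3) | ant1:(0,2)->E->(0,3) | ant2:(2,0)->N->(1,0)
  grid max=3 at (0,3)
Step 4: ant0:(0,3)->W->(0,2) | ant1:(0,3)->W->(0,2) | ant2:(1,0)->S->(2,0)
  grid max=5 at (0,2)
Step 5: ant0:(0,2)->E->(0,3) | ant1:(0,2)->E->(0,3) | ant2:(2,0)->N->(1,0)
  grid max=5 at (0,3)
Step 6: ant0:(0,3)->W->(0,2) | ant1:(0,3)->W->(0,2) | ant2:(1,0)->S->(2,0)
  grid max=7 at (0,2)

(0,2) (0,2) (2,0)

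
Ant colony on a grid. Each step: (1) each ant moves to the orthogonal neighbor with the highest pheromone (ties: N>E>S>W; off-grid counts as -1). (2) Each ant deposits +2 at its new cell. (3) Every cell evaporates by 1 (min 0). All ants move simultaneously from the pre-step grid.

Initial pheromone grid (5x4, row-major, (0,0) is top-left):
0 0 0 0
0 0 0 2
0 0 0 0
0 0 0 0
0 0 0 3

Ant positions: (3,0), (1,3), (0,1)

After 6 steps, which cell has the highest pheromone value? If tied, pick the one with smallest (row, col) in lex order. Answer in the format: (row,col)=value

Answer: (0,3)=8

Derivation:
Step 1: ant0:(3,0)->N->(2,0) | ant1:(1,3)->N->(0,3) | ant2:(0,1)->E->(0,2)
  grid max=2 at (4,3)
Step 2: ant0:(2,0)->N->(1,0) | ant1:(0,3)->S->(1,3) | ant2:(0,2)->E->(0,3)
  grid max=2 at (0,3)
Step 3: ant0:(1,0)->N->(0,0) | ant1:(1,3)->N->(0,3) | ant2:(0,3)->S->(1,3)
  grid max=3 at (0,3)
Step 4: ant0:(0,0)->E->(0,1) | ant1:(0,3)->S->(1,3) | ant2:(1,3)->N->(0,3)
  grid max=4 at (0,3)
Step 5: ant0:(0,1)->E->(0,2) | ant1:(1,3)->N->(0,3) | ant2:(0,3)->S->(1,3)
  grid max=5 at (0,3)
Step 6: ant0:(0,2)->E->(0,3) | ant1:(0,3)->S->(1,3) | ant2:(1,3)->N->(0,3)
  grid max=8 at (0,3)
Final grid:
  0 0 0 8
  0 0 0 6
  0 0 0 0
  0 0 0 0
  0 0 0 0
Max pheromone 8 at (0,3)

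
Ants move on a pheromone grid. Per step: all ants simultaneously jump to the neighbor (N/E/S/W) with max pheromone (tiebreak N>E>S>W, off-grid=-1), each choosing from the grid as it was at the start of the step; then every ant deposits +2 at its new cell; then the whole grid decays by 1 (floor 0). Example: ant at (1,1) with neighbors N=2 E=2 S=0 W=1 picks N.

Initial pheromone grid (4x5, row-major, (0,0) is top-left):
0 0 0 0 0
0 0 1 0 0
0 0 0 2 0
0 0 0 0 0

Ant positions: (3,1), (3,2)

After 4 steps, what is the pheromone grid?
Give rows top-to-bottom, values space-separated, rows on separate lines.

After step 1: ants at (2,1),(2,2)
  0 0 0 0 0
  0 0 0 0 0
  0 1 1 1 0
  0 0 0 0 0
After step 2: ants at (2,2),(2,3)
  0 0 0 0 0
  0 0 0 0 0
  0 0 2 2 0
  0 0 0 0 0
After step 3: ants at (2,3),(2,2)
  0 0 0 0 0
  0 0 0 0 0
  0 0 3 3 0
  0 0 0 0 0
After step 4: ants at (2,2),(2,3)
  0 0 0 0 0
  0 0 0 0 0
  0 0 4 4 0
  0 0 0 0 0

0 0 0 0 0
0 0 0 0 0
0 0 4 4 0
0 0 0 0 0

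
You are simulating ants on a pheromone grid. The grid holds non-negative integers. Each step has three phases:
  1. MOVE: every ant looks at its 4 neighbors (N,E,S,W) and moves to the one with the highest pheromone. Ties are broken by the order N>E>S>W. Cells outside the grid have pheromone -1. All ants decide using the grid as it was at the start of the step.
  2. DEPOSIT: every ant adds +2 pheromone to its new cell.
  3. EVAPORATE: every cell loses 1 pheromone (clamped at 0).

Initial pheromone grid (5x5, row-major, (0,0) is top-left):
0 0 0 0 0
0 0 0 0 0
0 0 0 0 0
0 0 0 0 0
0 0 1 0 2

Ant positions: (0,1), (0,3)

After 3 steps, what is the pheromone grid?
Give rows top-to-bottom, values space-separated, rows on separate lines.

After step 1: ants at (0,2),(0,4)
  0 0 1 0 1
  0 0 0 0 0
  0 0 0 0 0
  0 0 0 0 0
  0 0 0 0 1
After step 2: ants at (0,3),(1,4)
  0 0 0 1 0
  0 0 0 0 1
  0 0 0 0 0
  0 0 0 0 0
  0 0 0 0 0
After step 3: ants at (0,4),(0,4)
  0 0 0 0 3
  0 0 0 0 0
  0 0 0 0 0
  0 0 0 0 0
  0 0 0 0 0

0 0 0 0 3
0 0 0 0 0
0 0 0 0 0
0 0 0 0 0
0 0 0 0 0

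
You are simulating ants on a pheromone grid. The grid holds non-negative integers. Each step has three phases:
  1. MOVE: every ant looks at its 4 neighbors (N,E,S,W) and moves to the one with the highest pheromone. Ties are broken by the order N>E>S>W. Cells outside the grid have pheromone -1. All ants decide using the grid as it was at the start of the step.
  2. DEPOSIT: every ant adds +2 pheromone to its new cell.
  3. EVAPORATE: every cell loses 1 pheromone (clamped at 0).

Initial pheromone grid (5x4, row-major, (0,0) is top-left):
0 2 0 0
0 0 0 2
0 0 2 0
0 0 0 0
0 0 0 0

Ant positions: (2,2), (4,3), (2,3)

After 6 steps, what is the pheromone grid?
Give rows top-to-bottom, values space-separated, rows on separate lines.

After step 1: ants at (1,2),(3,3),(1,3)
  0 1 0 0
  0 0 1 3
  0 0 1 0
  0 0 0 1
  0 0 0 0
After step 2: ants at (1,3),(2,3),(1,2)
  0 0 0 0
  0 0 2 4
  0 0 0 1
  0 0 0 0
  0 0 0 0
After step 3: ants at (1,2),(1,3),(1,3)
  0 0 0 0
  0 0 3 7
  0 0 0 0
  0 0 0 0
  0 0 0 0
After step 4: ants at (1,3),(1,2),(1,2)
  0 0 0 0
  0 0 6 8
  0 0 0 0
  0 0 0 0
  0 0 0 0
After step 5: ants at (1,2),(1,3),(1,3)
  0 0 0 0
  0 0 7 11
  0 0 0 0
  0 0 0 0
  0 0 0 0
After step 6: ants at (1,3),(1,2),(1,2)
  0 0 0 0
  0 0 10 12
  0 0 0 0
  0 0 0 0
  0 0 0 0

0 0 0 0
0 0 10 12
0 0 0 0
0 0 0 0
0 0 0 0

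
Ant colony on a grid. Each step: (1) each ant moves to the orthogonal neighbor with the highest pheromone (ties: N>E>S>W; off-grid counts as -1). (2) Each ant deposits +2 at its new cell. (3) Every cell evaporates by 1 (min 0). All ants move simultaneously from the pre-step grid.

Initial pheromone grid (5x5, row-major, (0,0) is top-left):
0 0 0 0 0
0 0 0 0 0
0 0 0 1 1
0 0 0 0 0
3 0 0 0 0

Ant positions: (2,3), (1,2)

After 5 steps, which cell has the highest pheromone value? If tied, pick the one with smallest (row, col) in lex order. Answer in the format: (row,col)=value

Step 1: ant0:(2,3)->E->(2,4) | ant1:(1,2)->N->(0,2)
  grid max=2 at (2,4)
Step 2: ant0:(2,4)->N->(1,4) | ant1:(0,2)->E->(0,3)
  grid max=1 at (0,3)
Step 3: ant0:(1,4)->S->(2,4) | ant1:(0,3)->E->(0,4)
  grid max=2 at (2,4)
Step 4: ant0:(2,4)->N->(1,4) | ant1:(0,4)->S->(1,4)
  grid max=3 at (1,4)
Step 5: ant0:(1,4)->S->(2,4) | ant1:(1,4)->S->(2,4)
  grid max=4 at (2,4)
Final grid:
  0 0 0 0 0
  0 0 0 0 2
  0 0 0 0 4
  0 0 0 0 0
  0 0 0 0 0
Max pheromone 4 at (2,4)

Answer: (2,4)=4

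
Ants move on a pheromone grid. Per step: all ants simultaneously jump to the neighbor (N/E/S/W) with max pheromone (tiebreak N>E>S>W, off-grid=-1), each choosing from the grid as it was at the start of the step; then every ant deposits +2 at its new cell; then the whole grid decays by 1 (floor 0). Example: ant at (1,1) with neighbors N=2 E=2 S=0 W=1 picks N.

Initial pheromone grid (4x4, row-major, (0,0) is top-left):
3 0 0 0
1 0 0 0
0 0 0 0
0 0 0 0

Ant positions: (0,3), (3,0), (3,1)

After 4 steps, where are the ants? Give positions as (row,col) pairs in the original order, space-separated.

Step 1: ant0:(0,3)->S->(1,3) | ant1:(3,0)->N->(2,0) | ant2:(3,1)->N->(2,1)
  grid max=2 at (0,0)
Step 2: ant0:(1,3)->N->(0,3) | ant1:(2,0)->E->(2,1) | ant2:(2,1)->W->(2,0)
  grid max=2 at (2,0)
Step 3: ant0:(0,3)->S->(1,3) | ant1:(2,1)->W->(2,0) | ant2:(2,0)->E->(2,1)
  grid max=3 at (2,0)
Step 4: ant0:(1,3)->N->(0,3) | ant1:(2,0)->E->(2,1) | ant2:(2,1)->W->(2,0)
  grid max=4 at (2,0)

(0,3) (2,1) (2,0)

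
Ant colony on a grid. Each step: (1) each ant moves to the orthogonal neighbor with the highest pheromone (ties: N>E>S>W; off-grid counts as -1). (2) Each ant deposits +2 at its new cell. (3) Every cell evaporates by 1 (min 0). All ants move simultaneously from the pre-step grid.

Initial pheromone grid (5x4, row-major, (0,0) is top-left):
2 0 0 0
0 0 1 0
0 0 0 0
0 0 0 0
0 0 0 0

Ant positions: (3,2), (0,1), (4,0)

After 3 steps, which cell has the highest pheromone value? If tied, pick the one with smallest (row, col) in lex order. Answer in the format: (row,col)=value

Answer: (0,0)=3

Derivation:
Step 1: ant0:(3,2)->N->(2,2) | ant1:(0,1)->W->(0,0) | ant2:(4,0)->N->(3,0)
  grid max=3 at (0,0)
Step 2: ant0:(2,2)->N->(1,2) | ant1:(0,0)->E->(0,1) | ant2:(3,0)->N->(2,0)
  grid max=2 at (0,0)
Step 3: ant0:(1,2)->N->(0,2) | ant1:(0,1)->W->(0,0) | ant2:(2,0)->N->(1,0)
  grid max=3 at (0,0)
Final grid:
  3 0 1 0
  1 0 0 0
  0 0 0 0
  0 0 0 0
  0 0 0 0
Max pheromone 3 at (0,0)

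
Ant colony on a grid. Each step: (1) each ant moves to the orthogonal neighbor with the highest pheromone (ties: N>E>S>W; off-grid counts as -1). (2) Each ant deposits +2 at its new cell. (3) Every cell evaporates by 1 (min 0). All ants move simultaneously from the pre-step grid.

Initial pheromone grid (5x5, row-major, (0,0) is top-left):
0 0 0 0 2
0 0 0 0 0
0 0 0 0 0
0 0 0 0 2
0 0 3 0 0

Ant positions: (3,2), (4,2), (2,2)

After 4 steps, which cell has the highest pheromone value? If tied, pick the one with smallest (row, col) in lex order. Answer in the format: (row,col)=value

Step 1: ant0:(3,2)->S->(4,2) | ant1:(4,2)->N->(3,2) | ant2:(2,2)->N->(1,2)
  grid max=4 at (4,2)
Step 2: ant0:(4,2)->N->(3,2) | ant1:(3,2)->S->(4,2) | ant2:(1,2)->N->(0,2)
  grid max=5 at (4,2)
Step 3: ant0:(3,2)->S->(4,2) | ant1:(4,2)->N->(3,2) | ant2:(0,2)->E->(0,3)
  grid max=6 at (4,2)
Step 4: ant0:(4,2)->N->(3,2) | ant1:(3,2)->S->(4,2) | ant2:(0,3)->E->(0,4)
  grid max=7 at (4,2)
Final grid:
  0 0 0 0 1
  0 0 0 0 0
  0 0 0 0 0
  0 0 4 0 0
  0 0 7 0 0
Max pheromone 7 at (4,2)

Answer: (4,2)=7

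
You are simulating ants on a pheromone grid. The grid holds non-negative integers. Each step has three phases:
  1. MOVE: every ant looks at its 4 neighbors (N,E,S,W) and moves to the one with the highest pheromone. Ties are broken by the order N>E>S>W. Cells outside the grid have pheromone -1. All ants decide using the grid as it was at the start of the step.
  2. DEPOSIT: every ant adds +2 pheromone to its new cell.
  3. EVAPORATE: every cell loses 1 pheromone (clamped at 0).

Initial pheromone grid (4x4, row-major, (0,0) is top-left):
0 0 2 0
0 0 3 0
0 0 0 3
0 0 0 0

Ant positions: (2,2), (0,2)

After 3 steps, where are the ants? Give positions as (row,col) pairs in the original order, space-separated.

Step 1: ant0:(2,2)->N->(1,2) | ant1:(0,2)->S->(1,2)
  grid max=6 at (1,2)
Step 2: ant0:(1,2)->N->(0,2) | ant1:(1,2)->N->(0,2)
  grid max=5 at (1,2)
Step 3: ant0:(0,2)->S->(1,2) | ant1:(0,2)->S->(1,2)
  grid max=8 at (1,2)

(1,2) (1,2)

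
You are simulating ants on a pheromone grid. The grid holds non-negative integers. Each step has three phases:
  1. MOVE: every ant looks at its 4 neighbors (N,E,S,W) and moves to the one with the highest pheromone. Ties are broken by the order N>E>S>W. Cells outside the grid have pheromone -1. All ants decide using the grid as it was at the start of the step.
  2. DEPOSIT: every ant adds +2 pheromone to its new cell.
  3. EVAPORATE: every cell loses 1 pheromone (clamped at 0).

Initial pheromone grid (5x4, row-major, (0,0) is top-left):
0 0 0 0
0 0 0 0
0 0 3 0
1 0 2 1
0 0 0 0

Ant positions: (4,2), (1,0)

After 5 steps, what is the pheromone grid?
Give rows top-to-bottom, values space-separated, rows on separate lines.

After step 1: ants at (3,2),(0,0)
  1 0 0 0
  0 0 0 0
  0 0 2 0
  0 0 3 0
  0 0 0 0
After step 2: ants at (2,2),(0,1)
  0 1 0 0
  0 0 0 0
  0 0 3 0
  0 0 2 0
  0 0 0 0
After step 3: ants at (3,2),(0,2)
  0 0 1 0
  0 0 0 0
  0 0 2 0
  0 0 3 0
  0 0 0 0
After step 4: ants at (2,2),(0,3)
  0 0 0 1
  0 0 0 0
  0 0 3 0
  0 0 2 0
  0 0 0 0
After step 5: ants at (3,2),(1,3)
  0 0 0 0
  0 0 0 1
  0 0 2 0
  0 0 3 0
  0 0 0 0

0 0 0 0
0 0 0 1
0 0 2 0
0 0 3 0
0 0 0 0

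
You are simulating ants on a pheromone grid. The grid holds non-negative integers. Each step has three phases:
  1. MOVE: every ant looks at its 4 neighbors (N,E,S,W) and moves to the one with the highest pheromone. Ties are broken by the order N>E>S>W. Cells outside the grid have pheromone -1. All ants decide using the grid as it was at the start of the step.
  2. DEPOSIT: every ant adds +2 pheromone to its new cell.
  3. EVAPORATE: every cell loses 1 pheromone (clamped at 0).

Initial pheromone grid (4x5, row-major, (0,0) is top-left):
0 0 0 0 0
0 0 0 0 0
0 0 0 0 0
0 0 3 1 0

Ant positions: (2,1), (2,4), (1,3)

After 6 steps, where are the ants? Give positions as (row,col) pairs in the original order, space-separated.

Step 1: ant0:(2,1)->N->(1,1) | ant1:(2,4)->N->(1,4) | ant2:(1,3)->N->(0,3)
  grid max=2 at (3,2)
Step 2: ant0:(1,1)->N->(0,1) | ant1:(1,4)->N->(0,4) | ant2:(0,3)->E->(0,4)
  grid max=3 at (0,4)
Step 3: ant0:(0,1)->E->(0,2) | ant1:(0,4)->S->(1,4) | ant2:(0,4)->S->(1,4)
  grid max=3 at (1,4)
Step 4: ant0:(0,2)->E->(0,3) | ant1:(1,4)->N->(0,4) | ant2:(1,4)->N->(0,4)
  grid max=5 at (0,4)
Step 5: ant0:(0,3)->E->(0,4) | ant1:(0,4)->S->(1,4) | ant2:(0,4)->S->(1,4)
  grid max=6 at (0,4)
Step 6: ant0:(0,4)->S->(1,4) | ant1:(1,4)->N->(0,4) | ant2:(1,4)->N->(0,4)
  grid max=9 at (0,4)

(1,4) (0,4) (0,4)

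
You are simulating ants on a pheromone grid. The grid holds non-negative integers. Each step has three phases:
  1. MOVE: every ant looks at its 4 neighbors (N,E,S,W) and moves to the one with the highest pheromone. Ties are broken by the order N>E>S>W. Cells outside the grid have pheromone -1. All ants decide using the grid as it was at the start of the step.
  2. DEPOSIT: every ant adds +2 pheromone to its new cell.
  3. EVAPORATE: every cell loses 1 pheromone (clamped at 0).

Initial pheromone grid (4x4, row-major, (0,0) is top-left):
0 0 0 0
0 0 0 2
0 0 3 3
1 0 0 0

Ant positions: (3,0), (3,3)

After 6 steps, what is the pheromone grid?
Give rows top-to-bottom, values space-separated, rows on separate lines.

After step 1: ants at (2,0),(2,3)
  0 0 0 0
  0 0 0 1
  1 0 2 4
  0 0 0 0
After step 2: ants at (1,0),(2,2)
  0 0 0 0
  1 0 0 0
  0 0 3 3
  0 0 0 0
After step 3: ants at (0,0),(2,3)
  1 0 0 0
  0 0 0 0
  0 0 2 4
  0 0 0 0
After step 4: ants at (0,1),(2,2)
  0 1 0 0
  0 0 0 0
  0 0 3 3
  0 0 0 0
After step 5: ants at (0,2),(2,3)
  0 0 1 0
  0 0 0 0
  0 0 2 4
  0 0 0 0
After step 6: ants at (0,3),(2,2)
  0 0 0 1
  0 0 0 0
  0 0 3 3
  0 0 0 0

0 0 0 1
0 0 0 0
0 0 3 3
0 0 0 0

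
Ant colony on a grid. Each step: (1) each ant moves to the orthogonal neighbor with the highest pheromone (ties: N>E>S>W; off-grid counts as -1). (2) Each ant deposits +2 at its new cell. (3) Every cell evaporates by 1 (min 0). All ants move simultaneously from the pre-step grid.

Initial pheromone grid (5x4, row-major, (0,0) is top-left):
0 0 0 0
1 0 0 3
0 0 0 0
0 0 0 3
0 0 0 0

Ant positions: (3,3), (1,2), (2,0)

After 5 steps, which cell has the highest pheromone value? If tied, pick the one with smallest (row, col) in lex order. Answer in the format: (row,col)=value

Answer: (1,3)=8

Derivation:
Step 1: ant0:(3,3)->N->(2,3) | ant1:(1,2)->E->(1,3) | ant2:(2,0)->N->(1,0)
  grid max=4 at (1,3)
Step 2: ant0:(2,3)->N->(1,3) | ant1:(1,3)->S->(2,3) | ant2:(1,0)->N->(0,0)
  grid max=5 at (1,3)
Step 3: ant0:(1,3)->S->(2,3) | ant1:(2,3)->N->(1,3) | ant2:(0,0)->S->(1,0)
  grid max=6 at (1,3)
Step 4: ant0:(2,3)->N->(1,3) | ant1:(1,3)->S->(2,3) | ant2:(1,0)->N->(0,0)
  grid max=7 at (1,3)
Step 5: ant0:(1,3)->S->(2,3) | ant1:(2,3)->N->(1,3) | ant2:(0,0)->S->(1,0)
  grid max=8 at (1,3)
Final grid:
  0 0 0 0
  2 0 0 8
  0 0 0 5
  0 0 0 0
  0 0 0 0
Max pheromone 8 at (1,3)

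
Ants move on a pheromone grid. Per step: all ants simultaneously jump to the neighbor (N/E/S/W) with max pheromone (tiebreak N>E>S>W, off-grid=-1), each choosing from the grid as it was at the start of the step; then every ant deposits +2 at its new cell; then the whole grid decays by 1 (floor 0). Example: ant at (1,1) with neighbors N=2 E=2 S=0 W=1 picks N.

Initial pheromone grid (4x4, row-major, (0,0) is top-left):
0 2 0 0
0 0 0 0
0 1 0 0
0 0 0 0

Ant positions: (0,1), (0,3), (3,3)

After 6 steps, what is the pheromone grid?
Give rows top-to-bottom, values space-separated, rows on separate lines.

After step 1: ants at (0,2),(1,3),(2,3)
  0 1 1 0
  0 0 0 1
  0 0 0 1
  0 0 0 0
After step 2: ants at (0,1),(2,3),(1,3)
  0 2 0 0
  0 0 0 2
  0 0 0 2
  0 0 0 0
After step 3: ants at (0,2),(1,3),(2,3)
  0 1 1 0
  0 0 0 3
  0 0 0 3
  0 0 0 0
After step 4: ants at (0,1),(2,3),(1,3)
  0 2 0 0
  0 0 0 4
  0 0 0 4
  0 0 0 0
After step 5: ants at (0,2),(1,3),(2,3)
  0 1 1 0
  0 0 0 5
  0 0 0 5
  0 0 0 0
After step 6: ants at (0,1),(2,3),(1,3)
  0 2 0 0
  0 0 0 6
  0 0 0 6
  0 0 0 0

0 2 0 0
0 0 0 6
0 0 0 6
0 0 0 0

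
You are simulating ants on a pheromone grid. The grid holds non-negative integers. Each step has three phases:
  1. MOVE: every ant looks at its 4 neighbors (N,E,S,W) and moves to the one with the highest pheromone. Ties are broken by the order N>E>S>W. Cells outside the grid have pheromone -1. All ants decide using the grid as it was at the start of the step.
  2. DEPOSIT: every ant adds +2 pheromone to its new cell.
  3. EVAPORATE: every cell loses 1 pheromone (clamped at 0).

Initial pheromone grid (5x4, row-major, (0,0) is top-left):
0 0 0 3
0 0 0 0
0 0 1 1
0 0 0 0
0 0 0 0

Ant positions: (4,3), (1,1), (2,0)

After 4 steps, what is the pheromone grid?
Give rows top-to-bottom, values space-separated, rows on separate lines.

After step 1: ants at (3,3),(0,1),(1,0)
  0 1 0 2
  1 0 0 0
  0 0 0 0
  0 0 0 1
  0 0 0 0
After step 2: ants at (2,3),(0,2),(0,0)
  1 0 1 1
  0 0 0 0
  0 0 0 1
  0 0 0 0
  0 0 0 0
After step 3: ants at (1,3),(0,3),(0,1)
  0 1 0 2
  0 0 0 1
  0 0 0 0
  0 0 0 0
  0 0 0 0
After step 4: ants at (0,3),(1,3),(0,2)
  0 0 1 3
  0 0 0 2
  0 0 0 0
  0 0 0 0
  0 0 0 0

0 0 1 3
0 0 0 2
0 0 0 0
0 0 0 0
0 0 0 0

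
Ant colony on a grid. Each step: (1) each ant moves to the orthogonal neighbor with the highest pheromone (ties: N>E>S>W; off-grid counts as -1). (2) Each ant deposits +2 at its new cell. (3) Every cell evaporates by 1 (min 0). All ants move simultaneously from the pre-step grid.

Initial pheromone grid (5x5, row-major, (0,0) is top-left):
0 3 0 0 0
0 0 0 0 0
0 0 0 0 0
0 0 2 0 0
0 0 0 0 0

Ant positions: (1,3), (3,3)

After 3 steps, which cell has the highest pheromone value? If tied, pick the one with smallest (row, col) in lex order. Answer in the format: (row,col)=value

Step 1: ant0:(1,3)->N->(0,3) | ant1:(3,3)->W->(3,2)
  grid max=3 at (3,2)
Step 2: ant0:(0,3)->E->(0,4) | ant1:(3,2)->N->(2,2)
  grid max=2 at (3,2)
Step 3: ant0:(0,4)->S->(1,4) | ant1:(2,2)->S->(3,2)
  grid max=3 at (3,2)
Final grid:
  0 0 0 0 0
  0 0 0 0 1
  0 0 0 0 0
  0 0 3 0 0
  0 0 0 0 0
Max pheromone 3 at (3,2)

Answer: (3,2)=3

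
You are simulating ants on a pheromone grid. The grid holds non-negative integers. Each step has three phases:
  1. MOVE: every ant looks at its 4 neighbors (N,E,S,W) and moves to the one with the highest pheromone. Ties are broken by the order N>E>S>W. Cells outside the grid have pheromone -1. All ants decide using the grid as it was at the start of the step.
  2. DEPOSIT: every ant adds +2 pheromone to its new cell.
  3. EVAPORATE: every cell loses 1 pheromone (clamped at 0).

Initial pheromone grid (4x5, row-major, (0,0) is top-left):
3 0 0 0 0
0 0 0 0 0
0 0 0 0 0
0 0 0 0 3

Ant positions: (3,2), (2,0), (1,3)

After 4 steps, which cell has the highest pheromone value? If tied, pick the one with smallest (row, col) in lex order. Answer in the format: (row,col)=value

Step 1: ant0:(3,2)->N->(2,2) | ant1:(2,0)->N->(1,0) | ant2:(1,3)->N->(0,3)
  grid max=2 at (0,0)
Step 2: ant0:(2,2)->N->(1,2) | ant1:(1,0)->N->(0,0) | ant2:(0,3)->E->(0,4)
  grid max=3 at (0,0)
Step 3: ant0:(1,2)->N->(0,2) | ant1:(0,0)->E->(0,1) | ant2:(0,4)->S->(1,4)
  grid max=2 at (0,0)
Step 4: ant0:(0,2)->W->(0,1) | ant1:(0,1)->W->(0,0) | ant2:(1,4)->N->(0,4)
  grid max=3 at (0,0)
Final grid:
  3 2 0 0 1
  0 0 0 0 0
  0 0 0 0 0
  0 0 0 0 0
Max pheromone 3 at (0,0)

Answer: (0,0)=3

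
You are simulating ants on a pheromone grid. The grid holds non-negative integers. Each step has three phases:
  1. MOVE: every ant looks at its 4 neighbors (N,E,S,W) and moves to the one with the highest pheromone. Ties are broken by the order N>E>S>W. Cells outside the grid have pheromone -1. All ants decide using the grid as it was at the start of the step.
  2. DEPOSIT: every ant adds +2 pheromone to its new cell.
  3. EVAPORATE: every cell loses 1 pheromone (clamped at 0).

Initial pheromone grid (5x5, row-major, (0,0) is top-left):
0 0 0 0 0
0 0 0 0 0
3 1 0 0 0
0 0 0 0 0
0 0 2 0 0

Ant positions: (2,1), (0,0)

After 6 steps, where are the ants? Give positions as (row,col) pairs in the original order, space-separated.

Step 1: ant0:(2,1)->W->(2,0) | ant1:(0,0)->E->(0,1)
  grid max=4 at (2,0)
Step 2: ant0:(2,0)->N->(1,0) | ant1:(0,1)->E->(0,2)
  grid max=3 at (2,0)
Step 3: ant0:(1,0)->S->(2,0) | ant1:(0,2)->E->(0,3)
  grid max=4 at (2,0)
Step 4: ant0:(2,0)->N->(1,0) | ant1:(0,3)->E->(0,4)
  grid max=3 at (2,0)
Step 5: ant0:(1,0)->S->(2,0) | ant1:(0,4)->S->(1,4)
  grid max=4 at (2,0)
Step 6: ant0:(2,0)->N->(1,0) | ant1:(1,4)->N->(0,4)
  grid max=3 at (2,0)

(1,0) (0,4)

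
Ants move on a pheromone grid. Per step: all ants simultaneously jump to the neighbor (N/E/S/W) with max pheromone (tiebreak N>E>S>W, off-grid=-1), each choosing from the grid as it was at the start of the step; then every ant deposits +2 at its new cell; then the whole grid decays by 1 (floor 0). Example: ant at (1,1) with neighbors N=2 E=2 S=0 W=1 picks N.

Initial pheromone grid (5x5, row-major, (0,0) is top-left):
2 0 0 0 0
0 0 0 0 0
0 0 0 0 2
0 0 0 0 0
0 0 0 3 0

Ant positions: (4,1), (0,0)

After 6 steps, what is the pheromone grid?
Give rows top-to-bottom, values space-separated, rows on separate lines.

After step 1: ants at (3,1),(0,1)
  1 1 0 0 0
  0 0 0 0 0
  0 0 0 0 1
  0 1 0 0 0
  0 0 0 2 0
After step 2: ants at (2,1),(0,0)
  2 0 0 0 0
  0 0 0 0 0
  0 1 0 0 0
  0 0 0 0 0
  0 0 0 1 0
After step 3: ants at (1,1),(0,1)
  1 1 0 0 0
  0 1 0 0 0
  0 0 0 0 0
  0 0 0 0 0
  0 0 0 0 0
After step 4: ants at (0,1),(1,1)
  0 2 0 0 0
  0 2 0 0 0
  0 0 0 0 0
  0 0 0 0 0
  0 0 0 0 0
After step 5: ants at (1,1),(0,1)
  0 3 0 0 0
  0 3 0 0 0
  0 0 0 0 0
  0 0 0 0 0
  0 0 0 0 0
After step 6: ants at (0,1),(1,1)
  0 4 0 0 0
  0 4 0 0 0
  0 0 0 0 0
  0 0 0 0 0
  0 0 0 0 0

0 4 0 0 0
0 4 0 0 0
0 0 0 0 0
0 0 0 0 0
0 0 0 0 0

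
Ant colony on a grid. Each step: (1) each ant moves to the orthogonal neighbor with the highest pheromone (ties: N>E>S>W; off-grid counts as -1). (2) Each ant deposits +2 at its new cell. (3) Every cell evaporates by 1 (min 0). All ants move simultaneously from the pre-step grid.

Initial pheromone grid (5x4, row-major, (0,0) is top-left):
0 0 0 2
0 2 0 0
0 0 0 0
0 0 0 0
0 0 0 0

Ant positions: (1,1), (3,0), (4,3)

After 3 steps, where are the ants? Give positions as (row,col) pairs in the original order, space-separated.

Step 1: ant0:(1,1)->N->(0,1) | ant1:(3,0)->N->(2,0) | ant2:(4,3)->N->(3,3)
  grid max=1 at (0,1)
Step 2: ant0:(0,1)->S->(1,1) | ant1:(2,0)->N->(1,0) | ant2:(3,3)->N->(2,3)
  grid max=2 at (1,1)
Step 3: ant0:(1,1)->W->(1,0) | ant1:(1,0)->E->(1,1) | ant2:(2,3)->N->(1,3)
  grid max=3 at (1,1)

(1,0) (1,1) (1,3)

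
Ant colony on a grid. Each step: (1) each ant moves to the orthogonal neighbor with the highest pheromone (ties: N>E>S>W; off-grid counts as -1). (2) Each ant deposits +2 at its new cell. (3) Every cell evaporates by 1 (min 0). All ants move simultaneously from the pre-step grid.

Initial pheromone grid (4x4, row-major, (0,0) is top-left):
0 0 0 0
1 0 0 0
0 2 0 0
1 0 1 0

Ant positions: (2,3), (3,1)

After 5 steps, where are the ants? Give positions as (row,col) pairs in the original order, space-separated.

Step 1: ant0:(2,3)->N->(1,3) | ant1:(3,1)->N->(2,1)
  grid max=3 at (2,1)
Step 2: ant0:(1,3)->N->(0,3) | ant1:(2,1)->N->(1,1)
  grid max=2 at (2,1)
Step 3: ant0:(0,3)->S->(1,3) | ant1:(1,1)->S->(2,1)
  grid max=3 at (2,1)
Step 4: ant0:(1,3)->N->(0,3) | ant1:(2,1)->N->(1,1)
  grid max=2 at (2,1)
Step 5: ant0:(0,3)->S->(1,3) | ant1:(1,1)->S->(2,1)
  grid max=3 at (2,1)

(1,3) (2,1)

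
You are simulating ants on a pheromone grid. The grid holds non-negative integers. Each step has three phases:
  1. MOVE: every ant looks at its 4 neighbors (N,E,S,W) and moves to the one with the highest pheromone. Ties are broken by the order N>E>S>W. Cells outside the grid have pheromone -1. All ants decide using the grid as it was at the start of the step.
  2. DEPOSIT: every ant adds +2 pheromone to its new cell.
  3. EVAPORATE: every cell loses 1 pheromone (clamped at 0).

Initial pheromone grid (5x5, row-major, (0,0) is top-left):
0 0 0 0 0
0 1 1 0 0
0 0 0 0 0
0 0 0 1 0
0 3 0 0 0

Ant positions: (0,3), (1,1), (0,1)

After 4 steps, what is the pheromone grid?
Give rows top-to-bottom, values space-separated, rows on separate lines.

After step 1: ants at (0,4),(1,2),(1,1)
  0 0 0 0 1
  0 2 2 0 0
  0 0 0 0 0
  0 0 0 0 0
  0 2 0 0 0
After step 2: ants at (1,4),(1,1),(1,2)
  0 0 0 0 0
  0 3 3 0 1
  0 0 0 0 0
  0 0 0 0 0
  0 1 0 0 0
After step 3: ants at (0,4),(1,2),(1,1)
  0 0 0 0 1
  0 4 4 0 0
  0 0 0 0 0
  0 0 0 0 0
  0 0 0 0 0
After step 4: ants at (1,4),(1,1),(1,2)
  0 0 0 0 0
  0 5 5 0 1
  0 0 0 0 0
  0 0 0 0 0
  0 0 0 0 0

0 0 0 0 0
0 5 5 0 1
0 0 0 0 0
0 0 0 0 0
0 0 0 0 0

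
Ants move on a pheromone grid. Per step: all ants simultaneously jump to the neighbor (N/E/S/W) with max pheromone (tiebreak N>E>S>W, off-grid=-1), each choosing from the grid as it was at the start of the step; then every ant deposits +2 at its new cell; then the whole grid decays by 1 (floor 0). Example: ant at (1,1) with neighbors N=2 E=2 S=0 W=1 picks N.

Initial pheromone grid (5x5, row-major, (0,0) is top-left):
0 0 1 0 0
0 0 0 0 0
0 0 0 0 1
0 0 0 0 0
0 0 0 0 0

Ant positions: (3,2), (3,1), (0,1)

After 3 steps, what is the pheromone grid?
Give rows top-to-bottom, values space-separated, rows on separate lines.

After step 1: ants at (2,2),(2,1),(0,2)
  0 0 2 0 0
  0 0 0 0 0
  0 1 1 0 0
  0 0 0 0 0
  0 0 0 0 0
After step 2: ants at (2,1),(2,2),(0,3)
  0 0 1 1 0
  0 0 0 0 0
  0 2 2 0 0
  0 0 0 0 0
  0 0 0 0 0
After step 3: ants at (2,2),(2,1),(0,2)
  0 0 2 0 0
  0 0 0 0 0
  0 3 3 0 0
  0 0 0 0 0
  0 0 0 0 0

0 0 2 0 0
0 0 0 0 0
0 3 3 0 0
0 0 0 0 0
0 0 0 0 0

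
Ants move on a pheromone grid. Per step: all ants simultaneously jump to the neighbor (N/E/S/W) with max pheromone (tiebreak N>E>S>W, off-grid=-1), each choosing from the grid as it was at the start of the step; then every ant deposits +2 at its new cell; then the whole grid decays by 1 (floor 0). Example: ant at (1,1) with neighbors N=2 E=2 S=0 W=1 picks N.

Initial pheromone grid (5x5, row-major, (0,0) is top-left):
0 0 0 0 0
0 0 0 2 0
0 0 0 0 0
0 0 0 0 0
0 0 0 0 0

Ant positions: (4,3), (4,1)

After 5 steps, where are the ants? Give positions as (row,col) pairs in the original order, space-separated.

Step 1: ant0:(4,3)->N->(3,3) | ant1:(4,1)->N->(3,1)
  grid max=1 at (1,3)
Step 2: ant0:(3,3)->N->(2,3) | ant1:(3,1)->N->(2,1)
  grid max=1 at (2,1)
Step 3: ant0:(2,3)->N->(1,3) | ant1:(2,1)->N->(1,1)
  grid max=1 at (1,1)
Step 4: ant0:(1,3)->N->(0,3) | ant1:(1,1)->N->(0,1)
  grid max=1 at (0,1)
Step 5: ant0:(0,3)->E->(0,4) | ant1:(0,1)->E->(0,2)
  grid max=1 at (0,2)

(0,4) (0,2)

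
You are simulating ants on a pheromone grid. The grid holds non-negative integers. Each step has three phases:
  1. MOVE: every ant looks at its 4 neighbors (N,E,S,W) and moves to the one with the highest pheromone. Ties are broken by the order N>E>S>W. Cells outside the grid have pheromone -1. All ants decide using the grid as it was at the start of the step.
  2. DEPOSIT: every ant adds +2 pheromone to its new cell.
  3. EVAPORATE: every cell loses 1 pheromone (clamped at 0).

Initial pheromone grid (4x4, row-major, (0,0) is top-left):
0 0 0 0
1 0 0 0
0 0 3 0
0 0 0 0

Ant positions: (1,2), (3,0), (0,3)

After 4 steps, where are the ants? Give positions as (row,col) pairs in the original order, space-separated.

Step 1: ant0:(1,2)->S->(2,2) | ant1:(3,0)->N->(2,0) | ant2:(0,3)->S->(1,3)
  grid max=4 at (2,2)
Step 2: ant0:(2,2)->N->(1,2) | ant1:(2,0)->N->(1,0) | ant2:(1,3)->N->(0,3)
  grid max=3 at (2,2)
Step 3: ant0:(1,2)->S->(2,2) | ant1:(1,0)->N->(0,0) | ant2:(0,3)->S->(1,3)
  grid max=4 at (2,2)
Step 4: ant0:(2,2)->N->(1,2) | ant1:(0,0)->E->(0,1) | ant2:(1,3)->N->(0,3)
  grid max=3 at (2,2)

(1,2) (0,1) (0,3)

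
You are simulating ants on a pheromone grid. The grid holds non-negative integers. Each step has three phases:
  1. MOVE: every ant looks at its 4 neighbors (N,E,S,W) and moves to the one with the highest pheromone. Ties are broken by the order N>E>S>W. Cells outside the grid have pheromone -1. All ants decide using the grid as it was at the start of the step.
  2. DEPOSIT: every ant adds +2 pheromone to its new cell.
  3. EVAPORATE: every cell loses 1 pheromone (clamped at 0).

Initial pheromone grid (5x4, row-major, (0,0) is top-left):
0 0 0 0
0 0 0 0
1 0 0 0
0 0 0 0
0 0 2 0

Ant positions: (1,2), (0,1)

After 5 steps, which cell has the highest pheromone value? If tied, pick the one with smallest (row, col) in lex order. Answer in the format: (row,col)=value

Step 1: ant0:(1,2)->N->(0,2) | ant1:(0,1)->E->(0,2)
  grid max=3 at (0,2)
Step 2: ant0:(0,2)->E->(0,3) | ant1:(0,2)->E->(0,3)
  grid max=3 at (0,3)
Step 3: ant0:(0,3)->W->(0,2) | ant1:(0,3)->W->(0,2)
  grid max=5 at (0,2)
Step 4: ant0:(0,2)->E->(0,3) | ant1:(0,2)->E->(0,3)
  grid max=5 at (0,3)
Step 5: ant0:(0,3)->W->(0,2) | ant1:(0,3)->W->(0,2)
  grid max=7 at (0,2)
Final grid:
  0 0 7 4
  0 0 0 0
  0 0 0 0
  0 0 0 0
  0 0 0 0
Max pheromone 7 at (0,2)

Answer: (0,2)=7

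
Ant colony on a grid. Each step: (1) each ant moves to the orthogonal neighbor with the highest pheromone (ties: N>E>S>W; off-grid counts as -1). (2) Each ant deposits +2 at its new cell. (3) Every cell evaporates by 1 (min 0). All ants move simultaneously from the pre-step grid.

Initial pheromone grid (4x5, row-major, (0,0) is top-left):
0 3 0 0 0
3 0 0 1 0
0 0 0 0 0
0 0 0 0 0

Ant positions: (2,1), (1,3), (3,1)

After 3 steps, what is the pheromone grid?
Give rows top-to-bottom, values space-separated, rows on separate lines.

After step 1: ants at (1,1),(0,3),(2,1)
  0 2 0 1 0
  2 1 0 0 0
  0 1 0 0 0
  0 0 0 0 0
After step 2: ants at (0,1),(0,4),(1,1)
  0 3 0 0 1
  1 2 0 0 0
  0 0 0 0 0
  0 0 0 0 0
After step 3: ants at (1,1),(1,4),(0,1)
  0 4 0 0 0
  0 3 0 0 1
  0 0 0 0 0
  0 0 0 0 0

0 4 0 0 0
0 3 0 0 1
0 0 0 0 0
0 0 0 0 0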